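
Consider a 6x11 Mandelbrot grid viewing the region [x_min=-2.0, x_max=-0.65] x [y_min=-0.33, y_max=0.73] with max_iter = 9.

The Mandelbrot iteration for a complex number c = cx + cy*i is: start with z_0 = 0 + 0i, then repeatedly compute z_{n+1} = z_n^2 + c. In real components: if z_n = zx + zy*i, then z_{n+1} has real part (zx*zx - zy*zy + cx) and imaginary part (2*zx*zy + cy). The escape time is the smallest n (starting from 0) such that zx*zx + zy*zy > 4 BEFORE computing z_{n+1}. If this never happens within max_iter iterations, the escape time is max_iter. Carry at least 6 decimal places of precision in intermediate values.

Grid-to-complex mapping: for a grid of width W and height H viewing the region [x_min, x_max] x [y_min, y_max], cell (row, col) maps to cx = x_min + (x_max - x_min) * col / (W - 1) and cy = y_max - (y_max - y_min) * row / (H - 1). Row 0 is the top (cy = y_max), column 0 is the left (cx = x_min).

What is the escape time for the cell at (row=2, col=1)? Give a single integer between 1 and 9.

Answer: 3

Derivation:
z_0 = 0 + 0i, c = -1.7300 + 0.5180i
Iter 1: z = -1.7300 + 0.5180i, |z|^2 = 3.2612
Iter 2: z = 0.9946 + -1.2743i, |z|^2 = 2.6130
Iter 3: z = -2.3646 + -2.0167i, |z|^2 = 9.6586
Escaped at iteration 3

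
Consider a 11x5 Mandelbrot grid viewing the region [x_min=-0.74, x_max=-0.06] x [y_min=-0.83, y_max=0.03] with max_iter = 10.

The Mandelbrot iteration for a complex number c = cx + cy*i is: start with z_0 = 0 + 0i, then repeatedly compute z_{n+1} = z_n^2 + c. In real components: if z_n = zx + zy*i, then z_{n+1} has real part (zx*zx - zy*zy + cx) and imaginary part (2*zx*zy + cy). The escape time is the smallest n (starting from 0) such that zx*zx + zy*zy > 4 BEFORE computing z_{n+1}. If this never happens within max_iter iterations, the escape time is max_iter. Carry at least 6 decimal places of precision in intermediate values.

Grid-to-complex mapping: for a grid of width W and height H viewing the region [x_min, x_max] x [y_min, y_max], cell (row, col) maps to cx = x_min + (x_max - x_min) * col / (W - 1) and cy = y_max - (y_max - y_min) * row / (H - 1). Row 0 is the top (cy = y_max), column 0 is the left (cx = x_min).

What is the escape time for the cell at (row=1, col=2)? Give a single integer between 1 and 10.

Answer: 10

Derivation:
z_0 = 0 + 0i, c = -0.6040 + -0.1850i
Iter 1: z = -0.6040 + -0.1850i, |z|^2 = 0.3990
Iter 2: z = -0.2734 + 0.0385i, |z|^2 = 0.0762
Iter 3: z = -0.5307 + -0.2060i, |z|^2 = 0.3241
Iter 4: z = -0.3648 + 0.0337i, |z|^2 = 0.1342
Iter 5: z = -0.4721 + -0.2096i, |z|^2 = 0.2668
Iter 6: z = -0.4251 + 0.0129i, |z|^2 = 0.1809
Iter 7: z = -0.4235 + -0.1960i, |z|^2 = 0.2177
Iter 8: z = -0.4631 + -0.0190i, |z|^2 = 0.2148
Iter 9: z = -0.3899 + -0.1674i, |z|^2 = 0.1801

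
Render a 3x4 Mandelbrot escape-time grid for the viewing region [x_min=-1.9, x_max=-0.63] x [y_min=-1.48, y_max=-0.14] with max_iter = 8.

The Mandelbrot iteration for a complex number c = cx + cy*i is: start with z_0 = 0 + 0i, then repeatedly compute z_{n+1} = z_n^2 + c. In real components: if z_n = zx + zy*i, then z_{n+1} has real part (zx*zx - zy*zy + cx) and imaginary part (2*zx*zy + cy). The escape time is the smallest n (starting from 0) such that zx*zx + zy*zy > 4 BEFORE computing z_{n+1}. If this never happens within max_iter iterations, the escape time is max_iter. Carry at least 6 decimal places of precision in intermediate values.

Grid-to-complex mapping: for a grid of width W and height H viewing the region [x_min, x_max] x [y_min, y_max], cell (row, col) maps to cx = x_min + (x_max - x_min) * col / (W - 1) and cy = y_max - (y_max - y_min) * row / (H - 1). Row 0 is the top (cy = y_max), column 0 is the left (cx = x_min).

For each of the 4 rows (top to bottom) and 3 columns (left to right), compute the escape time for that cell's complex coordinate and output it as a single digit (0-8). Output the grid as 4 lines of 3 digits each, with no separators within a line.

(row=0, col=0): c = -1.9000 + -0.1400i → escape time 4
(row=0, col=1): c = -1.2650 + -0.1400i → escape time 8
(row=0, col=2): c = -0.6300 + -0.1400i → escape time 8
(row=1, col=0): c = -1.9000 + -0.5867i → escape time 2
(row=1, col=1): c = -1.2650 + -0.5867i → escape time 3
(row=1, col=2): c = -0.6300 + -0.5867i → escape time 8
(row=2, col=0): c = -1.9000 + -1.0333i → escape time 1
(row=2, col=1): c = -1.2650 + -1.0333i → escape time 3
(row=2, col=2): c = -0.6300 + -1.0333i → escape time 4
(row=3, col=0): c = -1.9000 + -1.4800i → escape time 1
(row=3, col=1): c = -1.2650 + -1.4800i → escape time 2
(row=3, col=2): c = -0.6300 + -1.4800i → escape time 2

Answer: 488
238
134
122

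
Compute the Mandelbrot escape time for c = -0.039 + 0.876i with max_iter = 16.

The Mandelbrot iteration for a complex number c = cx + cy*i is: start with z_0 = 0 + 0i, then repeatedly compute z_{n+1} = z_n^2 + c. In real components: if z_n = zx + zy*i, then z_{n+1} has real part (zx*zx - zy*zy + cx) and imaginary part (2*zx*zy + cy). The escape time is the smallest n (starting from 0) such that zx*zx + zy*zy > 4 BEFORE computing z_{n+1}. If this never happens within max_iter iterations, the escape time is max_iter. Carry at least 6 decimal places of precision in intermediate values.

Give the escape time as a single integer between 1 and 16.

z_0 = 0 + 0i, c = -0.0390 + 0.8760i
Iter 1: z = -0.0390 + 0.8760i, |z|^2 = 0.7689
Iter 2: z = -0.8049 + 0.8077i, |z|^2 = 1.3001
Iter 3: z = -0.0435 + -0.4241i, |z|^2 = 0.1818
Iter 4: z = -0.2170 + 0.9129i, |z|^2 = 0.8805
Iter 5: z = -0.8254 + 0.4798i, |z|^2 = 0.9115
Iter 6: z = 0.4120 + 0.0839i, |z|^2 = 0.1768
Iter 7: z = 0.1237 + 0.9452i, |z|^2 = 0.9086
Iter 8: z = -0.9170 + 1.1098i, |z|^2 = 2.0727
Iter 9: z = -0.4298 + -1.1595i, |z|^2 = 1.5292
Iter 10: z = -1.1988 + 1.8727i, |z|^2 = 4.9440
Escaped at iteration 10

Answer: 10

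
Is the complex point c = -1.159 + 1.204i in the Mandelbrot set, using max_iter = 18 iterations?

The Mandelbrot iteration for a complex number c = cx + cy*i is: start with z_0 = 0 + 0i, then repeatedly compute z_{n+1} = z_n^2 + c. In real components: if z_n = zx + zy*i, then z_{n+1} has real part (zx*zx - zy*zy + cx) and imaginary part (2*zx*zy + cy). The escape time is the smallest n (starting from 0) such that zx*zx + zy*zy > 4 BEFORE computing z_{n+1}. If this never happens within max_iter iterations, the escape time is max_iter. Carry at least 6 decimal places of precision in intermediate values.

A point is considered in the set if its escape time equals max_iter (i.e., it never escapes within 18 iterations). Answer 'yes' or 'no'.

Answer: no

Derivation:
z_0 = 0 + 0i, c = -1.1590 + 1.2040i
Iter 1: z = -1.1590 + 1.2040i, |z|^2 = 2.7929
Iter 2: z = -1.2653 + -1.5869i, |z|^2 = 4.1192
Escaped at iteration 2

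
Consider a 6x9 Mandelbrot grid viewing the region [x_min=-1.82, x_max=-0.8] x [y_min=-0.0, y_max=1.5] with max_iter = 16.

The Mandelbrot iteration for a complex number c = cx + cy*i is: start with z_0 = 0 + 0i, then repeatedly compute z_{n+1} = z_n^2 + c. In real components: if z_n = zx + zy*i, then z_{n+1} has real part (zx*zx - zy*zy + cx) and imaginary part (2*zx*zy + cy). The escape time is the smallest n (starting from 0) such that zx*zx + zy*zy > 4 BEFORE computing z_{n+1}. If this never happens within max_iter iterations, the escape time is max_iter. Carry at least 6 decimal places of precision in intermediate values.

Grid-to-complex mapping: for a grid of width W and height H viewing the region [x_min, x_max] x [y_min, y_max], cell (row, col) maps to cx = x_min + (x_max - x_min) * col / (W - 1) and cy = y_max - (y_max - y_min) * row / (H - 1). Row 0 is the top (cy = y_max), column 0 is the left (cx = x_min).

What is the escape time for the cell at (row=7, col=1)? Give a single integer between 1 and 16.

z_0 = 0 + 0i, c = -1.6160 + 0.1875i
Iter 1: z = -1.6160 + 0.1875i, |z|^2 = 2.6466
Iter 2: z = 0.9603 + -0.4185i, |z|^2 = 1.0973
Iter 3: z = -0.8690 + -0.6163i, |z|^2 = 1.1349
Iter 4: z = -1.2407 + 1.2585i, |z|^2 = 3.1232
Iter 5: z = -1.6606 + -2.9354i, |z|^2 = 11.3742
Escaped at iteration 5

Answer: 5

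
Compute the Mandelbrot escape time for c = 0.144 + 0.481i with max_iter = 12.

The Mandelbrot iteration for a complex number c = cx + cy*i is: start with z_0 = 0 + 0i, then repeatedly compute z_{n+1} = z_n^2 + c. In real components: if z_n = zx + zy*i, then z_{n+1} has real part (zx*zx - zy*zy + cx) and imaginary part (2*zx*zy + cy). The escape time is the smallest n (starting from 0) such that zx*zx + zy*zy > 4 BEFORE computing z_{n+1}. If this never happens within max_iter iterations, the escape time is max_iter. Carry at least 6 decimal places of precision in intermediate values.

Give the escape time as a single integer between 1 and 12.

Answer: 12

Derivation:
z_0 = 0 + 0i, c = 0.1440 + 0.4810i
Iter 1: z = 0.1440 + 0.4810i, |z|^2 = 0.2521
Iter 2: z = -0.0666 + 0.6195i, |z|^2 = 0.3883
Iter 3: z = -0.2354 + 0.3984i, |z|^2 = 0.2142
Iter 4: z = 0.0406 + 0.2934i, |z|^2 = 0.0878
Iter 5: z = 0.0596 + 0.5049i, |z|^2 = 0.2584
Iter 6: z = -0.1073 + 0.5411i, |z|^2 = 0.3043
Iter 7: z = -0.1373 + 0.3648i, |z|^2 = 0.1520
Iter 8: z = 0.0297 + 0.3808i, |z|^2 = 0.1459
Iter 9: z = -0.0001 + 0.5037i, |z|^2 = 0.2537
Iter 10: z = -0.1097 + 0.4809i, |z|^2 = 0.2433
Iter 11: z = -0.0752 + 0.3755i, |z|^2 = 0.1467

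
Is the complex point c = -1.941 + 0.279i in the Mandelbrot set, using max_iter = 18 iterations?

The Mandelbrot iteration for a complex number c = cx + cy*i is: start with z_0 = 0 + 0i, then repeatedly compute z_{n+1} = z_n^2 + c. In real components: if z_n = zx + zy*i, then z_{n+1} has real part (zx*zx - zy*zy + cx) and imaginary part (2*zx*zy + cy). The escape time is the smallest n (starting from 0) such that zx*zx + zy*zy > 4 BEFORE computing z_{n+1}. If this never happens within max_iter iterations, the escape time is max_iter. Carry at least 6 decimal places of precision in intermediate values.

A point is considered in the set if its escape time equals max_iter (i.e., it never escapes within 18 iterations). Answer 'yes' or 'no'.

Answer: no

Derivation:
z_0 = 0 + 0i, c = -1.9410 + 0.2790i
Iter 1: z = -1.9410 + 0.2790i, |z|^2 = 3.8453
Iter 2: z = 1.7486 + -0.8041i, |z|^2 = 3.7043
Iter 3: z = 0.4702 + -2.5331i, |z|^2 = 6.6376
Escaped at iteration 3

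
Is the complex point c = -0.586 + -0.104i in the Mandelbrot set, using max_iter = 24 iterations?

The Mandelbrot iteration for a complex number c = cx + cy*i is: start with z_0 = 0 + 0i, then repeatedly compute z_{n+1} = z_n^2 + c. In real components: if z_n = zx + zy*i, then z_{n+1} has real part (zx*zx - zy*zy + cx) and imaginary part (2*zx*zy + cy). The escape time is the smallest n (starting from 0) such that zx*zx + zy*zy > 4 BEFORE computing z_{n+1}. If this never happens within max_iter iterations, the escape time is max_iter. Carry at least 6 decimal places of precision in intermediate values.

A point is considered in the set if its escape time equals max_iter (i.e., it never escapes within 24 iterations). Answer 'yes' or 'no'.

Answer: yes

Derivation:
z_0 = 0 + 0i, c = -0.5860 + -0.1040i
Iter 1: z = -0.5860 + -0.1040i, |z|^2 = 0.3542
Iter 2: z = -0.2534 + 0.0179i, |z|^2 = 0.0645
Iter 3: z = -0.5221 + -0.1131i, |z|^2 = 0.2854
Iter 4: z = -0.3262 + 0.0141i, |z|^2 = 0.1066
Iter 5: z = -0.4798 + -0.1132i, |z|^2 = 0.2430
Iter 6: z = -0.3686 + 0.0046i, |z|^2 = 0.1359
Iter 7: z = -0.4501 + -0.1074i, |z|^2 = 0.2142
Iter 8: z = -0.3949 + -0.0073i, |z|^2 = 0.1560
Iter 9: z = -0.4301 + -0.0982i, |z|^2 = 0.1946
Iter 10: z = -0.4107 + -0.0195i, |z|^2 = 0.1690
Iter 11: z = -0.4177 + -0.0880i, |z|^2 = 0.1823
Iter 12: z = -0.4192 + -0.0305i, |z|^2 = 0.1767
Iter 13: z = -0.4112 + -0.0784i, |z|^2 = 0.1752
Iter 14: z = -0.4231 + -0.0395i, |z|^2 = 0.1806
Iter 15: z = -0.4086 + -0.0706i, |z|^2 = 0.1719
Iter 16: z = -0.4241 + -0.0463i, |z|^2 = 0.1820
Iter 17: z = -0.4083 + -0.0647i, |z|^2 = 0.1709
Iter 18: z = -0.4235 + -0.0512i, |z|^2 = 0.1819
Iter 19: z = -0.4093 + -0.0607i, |z|^2 = 0.1712
Iter 20: z = -0.4222 + -0.0543i, |z|^2 = 0.1812
Iter 21: z = -0.4107 + -0.0581i, |z|^2 = 0.1721
Iter 22: z = -0.4207 + -0.0563i, |z|^2 = 0.1801
Iter 23: z = -0.4122 + -0.0567i, |z|^2 = 0.1731
Did not escape in 24 iterations → in set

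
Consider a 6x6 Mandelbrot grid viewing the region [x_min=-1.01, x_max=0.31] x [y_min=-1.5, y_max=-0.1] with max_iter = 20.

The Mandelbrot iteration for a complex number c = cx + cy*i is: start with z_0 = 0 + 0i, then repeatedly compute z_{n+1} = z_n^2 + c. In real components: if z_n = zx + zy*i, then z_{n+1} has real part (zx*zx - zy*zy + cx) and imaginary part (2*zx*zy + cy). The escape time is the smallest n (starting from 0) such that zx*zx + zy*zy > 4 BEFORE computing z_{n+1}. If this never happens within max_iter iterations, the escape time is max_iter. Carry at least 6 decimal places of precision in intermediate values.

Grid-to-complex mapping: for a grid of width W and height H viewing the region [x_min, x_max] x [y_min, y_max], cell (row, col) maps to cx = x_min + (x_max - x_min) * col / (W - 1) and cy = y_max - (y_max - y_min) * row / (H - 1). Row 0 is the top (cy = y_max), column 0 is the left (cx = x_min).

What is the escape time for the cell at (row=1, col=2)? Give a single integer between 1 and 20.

Answer: 20

Derivation:
z_0 = 0 + 0i, c = -0.4820 + -0.3800i
Iter 1: z = -0.4820 + -0.3800i, |z|^2 = 0.3767
Iter 2: z = -0.3941 + -0.0137i, |z|^2 = 0.1555
Iter 3: z = -0.3269 + -0.3692i, |z|^2 = 0.2432
Iter 4: z = -0.5115 + -0.1386i, |z|^2 = 0.2808
Iter 5: z = -0.2396 + -0.2382i, |z|^2 = 0.1142
Iter 6: z = -0.4813 + -0.2658i, |z|^2 = 0.3023
Iter 7: z = -0.3210 + -0.1241i, |z|^2 = 0.1184
Iter 8: z = -0.3944 + -0.3003i, |z|^2 = 0.2457
Iter 9: z = -0.4167 + -0.1431i, |z|^2 = 0.1941
Iter 10: z = -0.3289 + -0.2607i, |z|^2 = 0.1761
Iter 11: z = -0.4418 + -0.2085i, |z|^2 = 0.2387
Iter 12: z = -0.3303 + -0.1957i, |z|^2 = 0.1474
Iter 13: z = -0.4112 + -0.2507i, |z|^2 = 0.2320
Iter 14: z = -0.3757 + -0.1738i, |z|^2 = 0.1714
Iter 15: z = -0.3710 + -0.2494i, |z|^2 = 0.1999
Iter 16: z = -0.4065 + -0.1949i, |z|^2 = 0.2033
Iter 17: z = -0.3547 + -0.2215i, |z|^2 = 0.1749
Iter 18: z = -0.4052 + -0.2229i, |z|^2 = 0.2139
Iter 19: z = -0.3674 + -0.1994i, |z|^2 = 0.1748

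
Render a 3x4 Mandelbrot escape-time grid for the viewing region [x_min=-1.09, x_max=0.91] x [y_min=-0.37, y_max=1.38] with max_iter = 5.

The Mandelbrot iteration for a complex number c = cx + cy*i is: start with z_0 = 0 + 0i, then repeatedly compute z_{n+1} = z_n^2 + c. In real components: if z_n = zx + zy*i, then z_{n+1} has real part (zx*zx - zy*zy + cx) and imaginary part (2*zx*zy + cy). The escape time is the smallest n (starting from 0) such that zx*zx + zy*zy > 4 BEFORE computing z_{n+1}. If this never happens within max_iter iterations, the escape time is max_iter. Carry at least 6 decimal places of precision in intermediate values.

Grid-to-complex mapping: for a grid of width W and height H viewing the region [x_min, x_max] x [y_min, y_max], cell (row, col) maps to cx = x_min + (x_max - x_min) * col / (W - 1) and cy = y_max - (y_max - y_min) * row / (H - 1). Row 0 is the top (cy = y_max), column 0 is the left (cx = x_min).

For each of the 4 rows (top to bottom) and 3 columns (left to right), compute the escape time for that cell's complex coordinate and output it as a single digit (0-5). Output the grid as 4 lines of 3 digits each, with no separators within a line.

Answer: 222
352
553
553

Derivation:
(row=0, col=0): c = -1.0900 + 1.3800i → escape time 2
(row=0, col=1): c = -0.0900 + 1.3800i → escape time 2
(row=0, col=2): c = 0.9100 + 1.3800i → escape time 2
(row=1, col=0): c = -1.0900 + 0.7967i → escape time 3
(row=1, col=1): c = -0.0900 + 0.7967i → escape time 5
(row=1, col=2): c = 0.9100 + 0.7967i → escape time 2
(row=2, col=0): c = -1.0900 + 0.2133i → escape time 5
(row=2, col=1): c = -0.0900 + 0.2133i → escape time 5
(row=2, col=2): c = 0.9100 + 0.2133i → escape time 3
(row=3, col=0): c = -1.0900 + -0.3700i → escape time 5
(row=3, col=1): c = -0.0900 + -0.3700i → escape time 5
(row=3, col=2): c = 0.9100 + -0.3700i → escape time 3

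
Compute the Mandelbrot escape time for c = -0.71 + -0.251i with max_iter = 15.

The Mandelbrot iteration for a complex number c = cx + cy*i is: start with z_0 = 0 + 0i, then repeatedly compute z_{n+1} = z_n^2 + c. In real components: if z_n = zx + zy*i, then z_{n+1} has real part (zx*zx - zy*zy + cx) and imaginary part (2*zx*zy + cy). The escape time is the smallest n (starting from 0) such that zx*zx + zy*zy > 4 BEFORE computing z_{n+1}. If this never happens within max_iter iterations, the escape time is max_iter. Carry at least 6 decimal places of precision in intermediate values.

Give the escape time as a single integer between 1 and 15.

z_0 = 0 + 0i, c = -0.7100 + -0.2510i
Iter 1: z = -0.7100 + -0.2510i, |z|^2 = 0.5671
Iter 2: z = -0.2689 + 0.1054i, |z|^2 = 0.0834
Iter 3: z = -0.6488 + -0.3077i, |z|^2 = 0.5156
Iter 4: z = -0.3837 + 0.1483i, |z|^2 = 0.1692
Iter 5: z = -0.5847 + -0.3648i, |z|^2 = 0.4750
Iter 6: z = -0.5012 + 0.1756i, |z|^2 = 0.2820
Iter 7: z = -0.4897 + -0.4270i, |z|^2 = 0.4221
Iter 8: z = -0.6526 + 0.1672i, |z|^2 = 0.4538
Iter 9: z = -0.3121 + -0.4692i, |z|^2 = 0.3176
Iter 10: z = -0.8327 + 0.0419i, |z|^2 = 0.6952
Iter 11: z = -0.0183 + -0.3208i, |z|^2 = 0.1033
Iter 12: z = -0.8126 + -0.2393i, |z|^2 = 0.7175
Iter 13: z = -0.1069 + 0.1378i, |z|^2 = 0.0304
Iter 14: z = -0.7176 + -0.2805i, |z|^2 = 0.5936

Answer: 15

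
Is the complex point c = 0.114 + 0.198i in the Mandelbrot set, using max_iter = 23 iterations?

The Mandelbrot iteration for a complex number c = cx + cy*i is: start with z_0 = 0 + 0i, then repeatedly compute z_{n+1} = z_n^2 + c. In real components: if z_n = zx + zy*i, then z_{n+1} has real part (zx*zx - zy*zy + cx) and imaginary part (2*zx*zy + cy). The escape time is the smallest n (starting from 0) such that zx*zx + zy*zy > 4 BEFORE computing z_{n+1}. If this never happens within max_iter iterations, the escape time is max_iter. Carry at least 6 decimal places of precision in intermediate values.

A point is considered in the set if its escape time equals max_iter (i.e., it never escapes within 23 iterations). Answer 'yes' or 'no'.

Answer: yes

Derivation:
z_0 = 0 + 0i, c = 0.1140 + 0.1980i
Iter 1: z = 0.1140 + 0.1980i, |z|^2 = 0.0522
Iter 2: z = 0.0878 + 0.2431i, |z|^2 = 0.0668
Iter 3: z = 0.0626 + 0.2407i, |z|^2 = 0.0619
Iter 4: z = 0.0600 + 0.2281i, |z|^2 = 0.0556
Iter 5: z = 0.0656 + 0.2254i, |z|^2 = 0.0551
Iter 6: z = 0.0675 + 0.2275i, |z|^2 = 0.0563
Iter 7: z = 0.0668 + 0.2287i, |z|^2 = 0.0568
Iter 8: z = 0.0661 + 0.2285i, |z|^2 = 0.0566
Iter 9: z = 0.0661 + 0.2282i, |z|^2 = 0.0565
Iter 10: z = 0.0663 + 0.2282i, |z|^2 = 0.0565
Iter 11: z = 0.0663 + 0.2283i, |z|^2 = 0.0565
Iter 12: z = 0.0663 + 0.2283i, |z|^2 = 0.0565
Iter 13: z = 0.0663 + 0.2283i, |z|^2 = 0.0565
Iter 14: z = 0.0663 + 0.2283i, |z|^2 = 0.0565
Iter 15: z = 0.0663 + 0.2283i, |z|^2 = 0.0565
Iter 16: z = 0.0663 + 0.2283i, |z|^2 = 0.0565
Iter 17: z = 0.0663 + 0.2283i, |z|^2 = 0.0565
Iter 18: z = 0.0663 + 0.2283i, |z|^2 = 0.0565
Iter 19: z = 0.0663 + 0.2283i, |z|^2 = 0.0565
Iter 20: z = 0.0663 + 0.2283i, |z|^2 = 0.0565
Iter 21: z = 0.0663 + 0.2283i, |z|^2 = 0.0565
Iter 22: z = 0.0663 + 0.2283i, |z|^2 = 0.0565
Did not escape in 23 iterations → in set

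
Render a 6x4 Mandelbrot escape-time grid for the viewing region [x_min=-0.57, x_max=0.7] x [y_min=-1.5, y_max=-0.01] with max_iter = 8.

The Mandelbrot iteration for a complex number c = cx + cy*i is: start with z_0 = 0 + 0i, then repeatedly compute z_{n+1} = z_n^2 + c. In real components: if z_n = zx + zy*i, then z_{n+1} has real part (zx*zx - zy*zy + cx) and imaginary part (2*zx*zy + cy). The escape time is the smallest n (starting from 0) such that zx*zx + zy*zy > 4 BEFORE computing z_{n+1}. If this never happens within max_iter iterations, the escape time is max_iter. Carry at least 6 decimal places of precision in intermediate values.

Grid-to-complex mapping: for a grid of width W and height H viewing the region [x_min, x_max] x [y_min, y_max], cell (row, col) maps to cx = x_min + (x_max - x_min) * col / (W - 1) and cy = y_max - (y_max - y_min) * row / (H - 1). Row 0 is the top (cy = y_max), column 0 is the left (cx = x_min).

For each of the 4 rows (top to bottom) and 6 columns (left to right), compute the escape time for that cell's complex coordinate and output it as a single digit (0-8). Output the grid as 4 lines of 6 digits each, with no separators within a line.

Answer: 888863
888863
458432
222222

Derivation:
(row=0, col=0): c = -0.5700 + -0.0100i → escape time 8
(row=0, col=1): c = -0.3160 + -0.0100i → escape time 8
(row=0, col=2): c = -0.0620 + -0.0100i → escape time 8
(row=0, col=3): c = 0.1920 + -0.0100i → escape time 8
(row=0, col=4): c = 0.4460 + -0.0100i → escape time 6
(row=0, col=5): c = 0.7000 + -0.0100i → escape time 3
(row=1, col=0): c = -0.5700 + -0.5067i → escape time 8
(row=1, col=1): c = -0.3160 + -0.5067i → escape time 8
(row=1, col=2): c = -0.0620 + -0.5067i → escape time 8
(row=1, col=3): c = 0.1920 + -0.5067i → escape time 8
(row=1, col=4): c = 0.4460 + -0.5067i → escape time 6
(row=1, col=5): c = 0.7000 + -0.5067i → escape time 3
(row=2, col=0): c = -0.5700 + -1.0033i → escape time 4
(row=2, col=1): c = -0.3160 + -1.0033i → escape time 5
(row=2, col=2): c = -0.0620 + -1.0033i → escape time 8
(row=2, col=3): c = 0.1920 + -1.0033i → escape time 4
(row=2, col=4): c = 0.4460 + -1.0033i → escape time 3
(row=2, col=5): c = 0.7000 + -1.0033i → escape time 2
(row=3, col=0): c = -0.5700 + -1.5000i → escape time 2
(row=3, col=1): c = -0.3160 + -1.5000i → escape time 2
(row=3, col=2): c = -0.0620 + -1.5000i → escape time 2
(row=3, col=3): c = 0.1920 + -1.5000i → escape time 2
(row=3, col=4): c = 0.4460 + -1.5000i → escape time 2
(row=3, col=5): c = 0.7000 + -1.5000i → escape time 2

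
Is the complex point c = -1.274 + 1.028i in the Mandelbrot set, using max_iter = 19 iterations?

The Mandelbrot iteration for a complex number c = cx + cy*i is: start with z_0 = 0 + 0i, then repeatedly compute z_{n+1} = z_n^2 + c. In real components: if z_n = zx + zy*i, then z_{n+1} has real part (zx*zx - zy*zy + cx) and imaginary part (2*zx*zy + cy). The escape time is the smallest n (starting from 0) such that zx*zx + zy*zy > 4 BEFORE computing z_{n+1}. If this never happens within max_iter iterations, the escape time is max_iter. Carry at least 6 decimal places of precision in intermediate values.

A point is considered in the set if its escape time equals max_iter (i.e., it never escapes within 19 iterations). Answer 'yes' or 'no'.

Answer: no

Derivation:
z_0 = 0 + 0i, c = -1.2740 + 1.0280i
Iter 1: z = -1.2740 + 1.0280i, |z|^2 = 2.6799
Iter 2: z = -0.7077 + -1.5913i, |z|^2 = 3.0332
Iter 3: z = -3.3055 + 3.2804i, |z|^2 = 21.6876
Escaped at iteration 3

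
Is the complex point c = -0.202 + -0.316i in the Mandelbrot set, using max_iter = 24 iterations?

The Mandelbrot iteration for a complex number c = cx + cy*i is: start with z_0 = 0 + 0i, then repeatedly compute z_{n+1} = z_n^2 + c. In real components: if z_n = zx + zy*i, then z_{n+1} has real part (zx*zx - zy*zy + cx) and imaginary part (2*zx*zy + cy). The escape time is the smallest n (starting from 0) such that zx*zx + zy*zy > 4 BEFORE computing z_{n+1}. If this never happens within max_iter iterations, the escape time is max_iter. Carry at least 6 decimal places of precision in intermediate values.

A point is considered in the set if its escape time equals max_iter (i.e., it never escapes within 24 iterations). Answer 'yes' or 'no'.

Answer: yes

Derivation:
z_0 = 0 + 0i, c = -0.2020 + -0.3160i
Iter 1: z = -0.2020 + -0.3160i, |z|^2 = 0.1407
Iter 2: z = -0.2611 + -0.1883i, |z|^2 = 0.1036
Iter 3: z = -0.1693 + -0.2177i, |z|^2 = 0.0760
Iter 4: z = -0.2207 + -0.2423i, |z|^2 = 0.1074
Iter 5: z = -0.2120 + -0.2090i, |z|^2 = 0.0886
Iter 6: z = -0.2008 + -0.2274i, |z|^2 = 0.0920
Iter 7: z = -0.2134 + -0.2247i, |z|^2 = 0.0960
Iter 8: z = -0.2070 + -0.2201i, |z|^2 = 0.0913
Iter 9: z = -0.2076 + -0.2249i, |z|^2 = 0.0937
Iter 10: z = -0.2095 + -0.2226i, |z|^2 = 0.0934
Iter 11: z = -0.2077 + -0.2227i, |z|^2 = 0.0927
Iter 12: z = -0.2085 + -0.2235i, |z|^2 = 0.0934
Iter 13: z = -0.2085 + -0.2228i, |z|^2 = 0.0931
Iter 14: z = -0.2082 + -0.2231i, |z|^2 = 0.0931
Iter 15: z = -0.2084 + -0.2231i, |z|^2 = 0.0932
Iter 16: z = -0.2083 + -0.2230i, |z|^2 = 0.0931
Iter 17: z = -0.2083 + -0.2231i, |z|^2 = 0.0932
Iter 18: z = -0.2084 + -0.2231i, |z|^2 = 0.0932
Iter 19: z = -0.2083 + -0.2230i, |z|^2 = 0.0932
Iter 20: z = -0.2083 + -0.2231i, |z|^2 = 0.0932
Iter 21: z = -0.2083 + -0.2231i, |z|^2 = 0.0932
Iter 22: z = -0.2083 + -0.2231i, |z|^2 = 0.0932
Iter 23: z = -0.2083 + -0.2231i, |z|^2 = 0.0932
Did not escape in 24 iterations → in set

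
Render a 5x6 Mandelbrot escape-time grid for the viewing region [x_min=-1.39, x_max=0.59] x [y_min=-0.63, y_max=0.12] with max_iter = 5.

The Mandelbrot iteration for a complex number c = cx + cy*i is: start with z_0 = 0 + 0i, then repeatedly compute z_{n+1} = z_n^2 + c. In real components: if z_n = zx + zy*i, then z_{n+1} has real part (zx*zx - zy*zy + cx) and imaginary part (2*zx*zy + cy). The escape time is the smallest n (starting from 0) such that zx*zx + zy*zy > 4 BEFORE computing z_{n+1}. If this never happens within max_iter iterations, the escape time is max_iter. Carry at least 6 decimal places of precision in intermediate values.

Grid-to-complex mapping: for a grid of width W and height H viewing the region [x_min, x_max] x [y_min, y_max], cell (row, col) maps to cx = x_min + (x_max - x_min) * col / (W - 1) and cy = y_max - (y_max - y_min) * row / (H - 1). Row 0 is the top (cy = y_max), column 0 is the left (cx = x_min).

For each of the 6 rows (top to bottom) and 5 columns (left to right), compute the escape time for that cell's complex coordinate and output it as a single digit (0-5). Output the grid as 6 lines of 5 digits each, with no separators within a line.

(row=0, col=0): c = -1.3900 + 0.1200i → escape time 5
(row=0, col=1): c = -0.8950 + 0.1200i → escape time 5
(row=0, col=2): c = -0.4000 + 0.1200i → escape time 5
(row=0, col=3): c = 0.0950 + 0.1200i → escape time 5
(row=0, col=4): c = 0.5900 + 0.1200i → escape time 4
(row=1, col=0): c = -1.3900 + -0.0300i → escape time 5
(row=1, col=1): c = -0.8950 + -0.0300i → escape time 5
(row=1, col=2): c = -0.4000 + -0.0300i → escape time 5
(row=1, col=3): c = 0.0950 + -0.0300i → escape time 5
(row=1, col=4): c = 0.5900 + -0.0300i → escape time 4
(row=2, col=0): c = -1.3900 + -0.1800i → escape time 5
(row=2, col=1): c = -0.8950 + -0.1800i → escape time 5
(row=2, col=2): c = -0.4000 + -0.1800i → escape time 5
(row=2, col=3): c = 0.0950 + -0.1800i → escape time 5
(row=2, col=4): c = 0.5900 + -0.1800i → escape time 4
(row=3, col=0): c = -1.3900 + -0.3300i → escape time 5
(row=3, col=1): c = -0.8950 + -0.3300i → escape time 5
(row=3, col=2): c = -0.4000 + -0.3300i → escape time 5
(row=3, col=3): c = 0.0950 + -0.3300i → escape time 5
(row=3, col=4): c = 0.5900 + -0.3300i → escape time 4
(row=4, col=0): c = -1.3900 + -0.4800i → escape time 3
(row=4, col=1): c = -0.8950 + -0.4800i → escape time 5
(row=4, col=2): c = -0.4000 + -0.4800i → escape time 5
(row=4, col=3): c = 0.0950 + -0.4800i → escape time 5
(row=4, col=4): c = 0.5900 + -0.4800i → escape time 4
(row=5, col=0): c = -1.3900 + -0.6300i → escape time 3
(row=5, col=1): c = -0.8950 + -0.6300i → escape time 5
(row=5, col=2): c = -0.4000 + -0.6300i → escape time 5
(row=5, col=3): c = 0.0950 + -0.6300i → escape time 5
(row=5, col=4): c = 0.5900 + -0.6300i → escape time 3

Answer: 55554
55554
55554
55554
35554
35553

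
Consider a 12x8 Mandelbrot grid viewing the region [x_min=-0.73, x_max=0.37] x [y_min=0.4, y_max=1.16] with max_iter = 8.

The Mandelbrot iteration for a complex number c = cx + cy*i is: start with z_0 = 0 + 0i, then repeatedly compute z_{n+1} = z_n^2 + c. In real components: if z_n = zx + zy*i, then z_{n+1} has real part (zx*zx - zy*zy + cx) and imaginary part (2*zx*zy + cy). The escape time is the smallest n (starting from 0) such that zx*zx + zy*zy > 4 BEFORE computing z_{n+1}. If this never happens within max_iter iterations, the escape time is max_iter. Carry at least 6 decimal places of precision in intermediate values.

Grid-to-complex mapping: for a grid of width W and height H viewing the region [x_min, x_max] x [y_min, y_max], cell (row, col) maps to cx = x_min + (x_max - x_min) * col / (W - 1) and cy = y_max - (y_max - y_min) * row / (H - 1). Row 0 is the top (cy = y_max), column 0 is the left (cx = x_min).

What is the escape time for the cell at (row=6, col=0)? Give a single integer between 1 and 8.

z_0 = 0 + 0i, c = -0.7300 + 0.5086i
Iter 1: z = -0.7300 + 0.5086i, |z|^2 = 0.7915
Iter 2: z = -0.4557 + -0.2339i, |z|^2 = 0.2624
Iter 3: z = -0.5770 + 0.7218i, |z|^2 = 0.8540
Iter 4: z = -0.9180 + -0.3244i, |z|^2 = 0.9481
Iter 5: z = 0.0076 + 1.1043i, |z|^2 = 1.2194
Iter 6: z = -1.9493 + 0.5253i, |z|^2 = 4.0758
Escaped at iteration 6

Answer: 6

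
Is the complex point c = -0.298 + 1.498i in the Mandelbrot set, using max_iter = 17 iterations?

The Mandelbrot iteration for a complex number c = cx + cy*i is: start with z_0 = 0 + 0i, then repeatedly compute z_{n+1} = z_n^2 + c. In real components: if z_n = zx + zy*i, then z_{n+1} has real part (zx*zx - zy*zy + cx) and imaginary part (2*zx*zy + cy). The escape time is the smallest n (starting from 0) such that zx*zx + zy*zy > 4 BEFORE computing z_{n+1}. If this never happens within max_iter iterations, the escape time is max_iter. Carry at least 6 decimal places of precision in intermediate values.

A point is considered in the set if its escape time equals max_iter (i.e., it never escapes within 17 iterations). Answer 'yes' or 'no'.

Answer: no

Derivation:
z_0 = 0 + 0i, c = -0.2980 + 1.4980i
Iter 1: z = -0.2980 + 1.4980i, |z|^2 = 2.3328
Iter 2: z = -2.4532 + 0.6052i, |z|^2 = 6.3844
Escaped at iteration 2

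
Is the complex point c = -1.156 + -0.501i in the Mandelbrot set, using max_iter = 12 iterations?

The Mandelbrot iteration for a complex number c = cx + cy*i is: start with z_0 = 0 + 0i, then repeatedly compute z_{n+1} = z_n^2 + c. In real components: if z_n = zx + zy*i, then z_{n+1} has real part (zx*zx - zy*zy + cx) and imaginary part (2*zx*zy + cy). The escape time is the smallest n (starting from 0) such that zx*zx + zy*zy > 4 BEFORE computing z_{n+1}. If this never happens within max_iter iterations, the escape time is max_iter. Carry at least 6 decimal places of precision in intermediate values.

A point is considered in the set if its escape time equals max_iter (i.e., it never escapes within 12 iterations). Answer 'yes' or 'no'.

z_0 = 0 + 0i, c = -1.1560 + -0.5010i
Iter 1: z = -1.1560 + -0.5010i, |z|^2 = 1.5873
Iter 2: z = -0.0707 + 0.6573i, |z|^2 = 0.4371
Iter 3: z = -1.5831 + -0.5939i, |z|^2 = 2.8588
Iter 4: z = 0.9974 + 1.3794i, |z|^2 = 2.8974
Iter 5: z = -2.0639 + 2.2505i, |z|^2 = 9.3242
Escaped at iteration 5

Answer: no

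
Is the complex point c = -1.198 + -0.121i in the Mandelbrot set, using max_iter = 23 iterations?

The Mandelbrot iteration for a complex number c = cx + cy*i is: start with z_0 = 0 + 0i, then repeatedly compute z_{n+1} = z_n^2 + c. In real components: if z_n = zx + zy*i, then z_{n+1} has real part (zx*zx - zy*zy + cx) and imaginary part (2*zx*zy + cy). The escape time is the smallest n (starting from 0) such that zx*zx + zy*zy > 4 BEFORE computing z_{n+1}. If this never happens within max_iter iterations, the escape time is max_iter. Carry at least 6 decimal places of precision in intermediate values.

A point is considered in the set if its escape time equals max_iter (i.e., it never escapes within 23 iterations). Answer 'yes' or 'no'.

z_0 = 0 + 0i, c = -1.1980 + -0.1210i
Iter 1: z = -1.1980 + -0.1210i, |z|^2 = 1.4498
Iter 2: z = 0.2226 + 0.1689i, |z|^2 = 0.0781
Iter 3: z = -1.1770 + -0.0458i, |z|^2 = 1.3874
Iter 4: z = 0.1852 + -0.0132i, |z|^2 = 0.0345
Iter 5: z = -1.1639 + -0.1259i, |z|^2 = 1.3704
Iter 6: z = 0.1407 + 0.1720i, |z|^2 = 0.0494
Iter 7: z = -1.2078 + -0.0726i, |z|^2 = 1.4640
Iter 8: z = 0.2555 + 0.0543i, |z|^2 = 0.0682
Iter 9: z = -1.1357 + -0.0932i, |z|^2 = 1.2985
Iter 10: z = 0.0831 + 0.0908i, |z|^2 = 0.0151
Iter 11: z = -1.1993 + -0.1059i, |z|^2 = 1.4496
Iter 12: z = 0.2292 + 0.1330i, |z|^2 = 0.0702
Iter 13: z = -1.1632 + -0.0600i, |z|^2 = 1.3566
Iter 14: z = 0.1514 + 0.0186i, |z|^2 = 0.0233
Iter 15: z = -1.1754 + -0.1154i, |z|^2 = 1.3950
Iter 16: z = 0.1703 + 0.1502i, |z|^2 = 0.0516
Iter 17: z = -1.1915 + -0.0698i, |z|^2 = 1.4247
Iter 18: z = 0.2169 + 0.0454i, |z|^2 = 0.0491
Iter 19: z = -1.1530 + -0.1013i, |z|^2 = 1.3397
Iter 20: z = 0.1212 + 0.1126i, |z|^2 = 0.0274
Iter 21: z = -1.1960 + -0.0937i, |z|^2 = 1.4392
Iter 22: z = 0.2236 + 0.1032i, |z|^2 = 0.0606
Did not escape in 23 iterations → in set

Answer: yes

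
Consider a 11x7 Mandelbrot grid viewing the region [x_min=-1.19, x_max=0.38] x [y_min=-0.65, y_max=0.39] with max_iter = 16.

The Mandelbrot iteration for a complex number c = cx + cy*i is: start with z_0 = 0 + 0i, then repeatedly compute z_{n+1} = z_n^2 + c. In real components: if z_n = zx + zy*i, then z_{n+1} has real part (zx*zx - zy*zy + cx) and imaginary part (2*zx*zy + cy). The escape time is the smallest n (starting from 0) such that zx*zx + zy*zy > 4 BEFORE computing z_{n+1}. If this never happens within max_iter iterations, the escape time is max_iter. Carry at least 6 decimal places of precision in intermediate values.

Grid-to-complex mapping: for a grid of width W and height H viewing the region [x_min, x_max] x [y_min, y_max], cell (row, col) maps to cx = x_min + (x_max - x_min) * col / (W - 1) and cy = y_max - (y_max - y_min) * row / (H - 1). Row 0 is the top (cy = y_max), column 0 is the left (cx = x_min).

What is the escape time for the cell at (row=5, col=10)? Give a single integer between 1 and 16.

z_0 = 0 + 0i, c = 0.3800 + -0.4767i
Iter 1: z = 0.3800 + -0.4767i, |z|^2 = 0.3716
Iter 2: z = 0.2972 + -0.8389i, |z|^2 = 0.7921
Iter 3: z = -0.2355 + -0.9753i, |z|^2 = 1.0067
Iter 4: z = -0.5158 + -0.0173i, |z|^2 = 0.2663
Iter 5: z = 0.6457 + -0.4588i, |z|^2 = 0.6275
Iter 6: z = 0.5865 + -1.0692i, |z|^2 = 1.4871
Iter 7: z = -0.4192 + -1.7307i, |z|^2 = 3.1712
Iter 8: z = -2.4397 + 0.9744i, |z|^2 = 6.9017
Escaped at iteration 8

Answer: 8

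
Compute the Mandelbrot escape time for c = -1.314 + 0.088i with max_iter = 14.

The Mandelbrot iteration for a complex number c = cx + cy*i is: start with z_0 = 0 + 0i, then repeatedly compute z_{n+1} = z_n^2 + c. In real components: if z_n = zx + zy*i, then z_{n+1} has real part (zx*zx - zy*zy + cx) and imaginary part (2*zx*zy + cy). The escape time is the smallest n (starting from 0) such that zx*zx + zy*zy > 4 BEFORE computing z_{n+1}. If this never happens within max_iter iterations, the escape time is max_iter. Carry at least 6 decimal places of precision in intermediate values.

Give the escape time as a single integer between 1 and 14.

Answer: 14

Derivation:
z_0 = 0 + 0i, c = -1.3140 + 0.0880i
Iter 1: z = -1.3140 + 0.0880i, |z|^2 = 1.7343
Iter 2: z = 0.4049 + -0.1433i, |z|^2 = 0.1844
Iter 3: z = -1.1706 + -0.0280i, |z|^2 = 1.3711
Iter 4: z = 0.0556 + 0.1536i, |z|^2 = 0.0267
Iter 5: z = -1.3345 + 0.1051i, |z|^2 = 1.7919
Iter 6: z = 0.4558 + -0.1924i, |z|^2 = 0.2448
Iter 7: z = -1.1432 + -0.0874i, |z|^2 = 1.3146
Iter 8: z = -0.0146 + 0.2879i, |z|^2 = 0.0831
Iter 9: z = -1.3967 + 0.0796i, |z|^2 = 1.9570
Iter 10: z = 0.6303 + -0.1343i, |z|^2 = 0.4154
Iter 11: z = -0.9347 + -0.0813i, |z|^2 = 0.8803
Iter 12: z = -0.4469 + 0.2399i, |z|^2 = 0.2573
Iter 13: z = -1.1718 + -0.1265i, |z|^2 = 1.3891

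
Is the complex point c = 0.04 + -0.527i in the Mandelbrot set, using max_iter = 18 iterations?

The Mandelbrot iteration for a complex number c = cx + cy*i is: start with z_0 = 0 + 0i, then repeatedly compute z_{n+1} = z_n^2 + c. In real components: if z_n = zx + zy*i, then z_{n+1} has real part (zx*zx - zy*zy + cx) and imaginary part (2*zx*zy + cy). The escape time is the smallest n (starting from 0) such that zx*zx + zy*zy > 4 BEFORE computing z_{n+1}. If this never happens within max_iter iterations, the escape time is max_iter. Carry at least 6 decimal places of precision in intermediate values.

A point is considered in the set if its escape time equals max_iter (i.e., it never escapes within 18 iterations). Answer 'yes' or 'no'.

Answer: yes

Derivation:
z_0 = 0 + 0i, c = 0.0400 + -0.5270i
Iter 1: z = 0.0400 + -0.5270i, |z|^2 = 0.2793
Iter 2: z = -0.2361 + -0.5692i, |z|^2 = 0.3797
Iter 3: z = -0.2282 + -0.2582i, |z|^2 = 0.1187
Iter 4: z = 0.0254 + -0.4092i, |z|^2 = 0.1681
Iter 5: z = -0.1268 + -0.5478i, |z|^2 = 0.3161
Iter 6: z = -0.2440 + -0.3881i, |z|^2 = 0.2102
Iter 7: z = -0.0511 + -0.3376i, |z|^2 = 0.1166
Iter 8: z = -0.0714 + -0.4925i, |z|^2 = 0.2476
Iter 9: z = -0.1975 + -0.4567i, |z|^2 = 0.2476
Iter 10: z = -0.1296 + -0.3466i, |z|^2 = 0.1370
Iter 11: z = -0.0634 + -0.4372i, |z|^2 = 0.1951
Iter 12: z = -0.1471 + -0.4716i, |z|^2 = 0.2440
Iter 13: z = -0.1608 + -0.3883i, |z|^2 = 0.1766
Iter 14: z = -0.0849 + -0.4022i, |z|^2 = 0.1689
Iter 15: z = -0.1145 + -0.4587i, |z|^2 = 0.2235
Iter 16: z = -0.1573 + -0.4219i, |z|^2 = 0.2028
Iter 17: z = -0.1133 + -0.3943i, |z|^2 = 0.1683
Did not escape in 18 iterations → in set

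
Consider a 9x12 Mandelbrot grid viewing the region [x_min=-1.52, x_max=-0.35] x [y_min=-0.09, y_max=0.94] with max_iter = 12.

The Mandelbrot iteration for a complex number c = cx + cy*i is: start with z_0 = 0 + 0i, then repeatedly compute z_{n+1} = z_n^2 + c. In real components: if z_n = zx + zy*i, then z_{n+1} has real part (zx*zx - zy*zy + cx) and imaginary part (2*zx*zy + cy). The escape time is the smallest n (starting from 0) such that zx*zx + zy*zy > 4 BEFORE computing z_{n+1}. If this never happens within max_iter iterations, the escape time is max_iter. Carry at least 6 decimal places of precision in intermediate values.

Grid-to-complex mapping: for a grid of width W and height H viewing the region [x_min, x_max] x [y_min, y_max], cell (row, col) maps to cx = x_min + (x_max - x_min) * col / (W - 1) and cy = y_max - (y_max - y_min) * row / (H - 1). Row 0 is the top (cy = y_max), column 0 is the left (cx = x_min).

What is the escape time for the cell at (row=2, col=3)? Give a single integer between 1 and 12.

Answer: 3

Derivation:
z_0 = 0 + 0i, c = -1.0813 + 0.7527i
Iter 1: z = -1.0813 + 0.7527i, |z|^2 = 1.7357
Iter 2: z = -0.4787 + -0.8750i, |z|^2 = 0.9949
Iter 3: z = -1.6178 + 1.5906i, |z|^2 = 5.1471
Escaped at iteration 3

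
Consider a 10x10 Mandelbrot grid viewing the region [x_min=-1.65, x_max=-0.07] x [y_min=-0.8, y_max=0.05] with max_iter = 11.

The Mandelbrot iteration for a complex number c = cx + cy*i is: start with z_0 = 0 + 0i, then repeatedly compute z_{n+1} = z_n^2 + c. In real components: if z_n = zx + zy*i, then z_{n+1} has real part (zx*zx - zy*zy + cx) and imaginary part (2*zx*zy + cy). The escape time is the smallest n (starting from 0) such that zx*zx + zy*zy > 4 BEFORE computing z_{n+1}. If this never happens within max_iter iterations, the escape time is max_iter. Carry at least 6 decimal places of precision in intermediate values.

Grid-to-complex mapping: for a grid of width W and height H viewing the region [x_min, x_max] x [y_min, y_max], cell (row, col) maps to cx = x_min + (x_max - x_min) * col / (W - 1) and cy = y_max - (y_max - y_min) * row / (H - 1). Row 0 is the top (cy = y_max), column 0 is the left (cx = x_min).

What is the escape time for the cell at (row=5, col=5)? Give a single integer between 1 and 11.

Answer: 7

Derivation:
z_0 = 0 + 0i, c = -0.7722 + -0.4222i
Iter 1: z = -0.7722 + -0.4222i, |z|^2 = 0.7746
Iter 2: z = -0.3542 + 0.2299i, |z|^2 = 0.1783
Iter 3: z = -0.6996 + -0.5851i, |z|^2 = 0.8318
Iter 4: z = -0.6250 + 0.3964i, |z|^2 = 0.5478
Iter 5: z = -0.5387 + -0.9178i, |z|^2 = 1.1325
Iter 6: z = -1.3243 + 0.5666i, |z|^2 = 2.0748
Iter 7: z = 0.6605 + -1.9229i, |z|^2 = 4.1339
Escaped at iteration 7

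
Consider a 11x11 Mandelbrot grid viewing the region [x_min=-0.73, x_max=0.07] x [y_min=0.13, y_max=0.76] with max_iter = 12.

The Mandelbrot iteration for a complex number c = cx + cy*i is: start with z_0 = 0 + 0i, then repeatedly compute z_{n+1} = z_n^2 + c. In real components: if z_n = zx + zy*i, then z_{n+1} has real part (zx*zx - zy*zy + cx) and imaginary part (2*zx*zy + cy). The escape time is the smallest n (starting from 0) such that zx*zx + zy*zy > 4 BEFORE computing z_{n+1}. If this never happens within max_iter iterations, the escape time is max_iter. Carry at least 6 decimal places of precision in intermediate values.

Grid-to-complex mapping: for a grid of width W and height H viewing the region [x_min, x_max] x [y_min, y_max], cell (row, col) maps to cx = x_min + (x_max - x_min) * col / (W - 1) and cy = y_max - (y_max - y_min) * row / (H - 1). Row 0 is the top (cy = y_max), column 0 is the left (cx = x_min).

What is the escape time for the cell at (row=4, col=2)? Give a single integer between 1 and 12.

Answer: 12

Derivation:
z_0 = 0 + 0i, c = -0.5700 + 0.5080i
Iter 1: z = -0.5700 + 0.5080i, |z|^2 = 0.5830
Iter 2: z = -0.5032 + -0.0711i, |z|^2 = 0.2582
Iter 3: z = -0.3219 + 0.5796i, |z|^2 = 0.4395
Iter 4: z = -0.8023 + 0.1349i, |z|^2 = 0.6619
Iter 5: z = 0.0555 + 0.2916i, |z|^2 = 0.0881
Iter 6: z = -0.6519 + 0.5403i, |z|^2 = 0.7170
Iter 7: z = -0.4370 + -0.1965i, |z|^2 = 0.2296
Iter 8: z = -0.4177 + 0.6798i, |z|^2 = 0.6365
Iter 9: z = -0.8576 + -0.0599i, |z|^2 = 0.7391
Iter 10: z = 0.1619 + 0.6107i, |z|^2 = 0.3991
Iter 11: z = -0.9167 + 0.7058i, |z|^2 = 1.3384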